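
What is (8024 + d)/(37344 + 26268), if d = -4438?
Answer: 1793/31806 ≈ 0.056373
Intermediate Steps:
(8024 + d)/(37344 + 26268) = (8024 - 4438)/(37344 + 26268) = 3586/63612 = 3586*(1/63612) = 1793/31806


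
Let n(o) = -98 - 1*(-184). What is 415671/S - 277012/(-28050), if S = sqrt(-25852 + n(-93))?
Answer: 138506/14025 - 415671*I*sqrt(25766)/25766 ≈ 9.8757 - 2589.6*I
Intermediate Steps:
n(o) = 86 (n(o) = -98 + 184 = 86)
S = I*sqrt(25766) (S = sqrt(-25852 + 86) = sqrt(-25766) = I*sqrt(25766) ≈ 160.52*I)
415671/S - 277012/(-28050) = 415671/((I*sqrt(25766))) - 277012/(-28050) = 415671*(-I*sqrt(25766)/25766) - 277012*(-1/28050) = -415671*I*sqrt(25766)/25766 + 138506/14025 = 138506/14025 - 415671*I*sqrt(25766)/25766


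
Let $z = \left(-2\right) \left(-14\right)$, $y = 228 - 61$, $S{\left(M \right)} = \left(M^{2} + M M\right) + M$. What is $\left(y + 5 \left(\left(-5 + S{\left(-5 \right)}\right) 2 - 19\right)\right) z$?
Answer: $13216$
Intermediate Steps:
$S{\left(M \right)} = M + 2 M^{2}$ ($S{\left(M \right)} = \left(M^{2} + M^{2}\right) + M = 2 M^{2} + M = M + 2 M^{2}$)
$y = 167$
$z = 28$
$\left(y + 5 \left(\left(-5 + S{\left(-5 \right)}\right) 2 - 19\right)\right) z = \left(167 + 5 \left(\left(-5 - 5 \left(1 + 2 \left(-5\right)\right)\right) 2 - 19\right)\right) 28 = \left(167 + 5 \left(\left(-5 - 5 \left(1 - 10\right)\right) 2 - 19\right)\right) 28 = \left(167 + 5 \left(\left(-5 - -45\right) 2 - 19\right)\right) 28 = \left(167 + 5 \left(\left(-5 + 45\right) 2 - 19\right)\right) 28 = \left(167 + 5 \left(40 \cdot 2 - 19\right)\right) 28 = \left(167 + 5 \left(80 - 19\right)\right) 28 = \left(167 + 5 \cdot 61\right) 28 = \left(167 + 305\right) 28 = 472 \cdot 28 = 13216$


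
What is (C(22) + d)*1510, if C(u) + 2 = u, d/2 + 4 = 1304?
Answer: 3956200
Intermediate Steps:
d = 2600 (d = -8 + 2*1304 = -8 + 2608 = 2600)
C(u) = -2 + u
(C(22) + d)*1510 = ((-2 + 22) + 2600)*1510 = (20 + 2600)*1510 = 2620*1510 = 3956200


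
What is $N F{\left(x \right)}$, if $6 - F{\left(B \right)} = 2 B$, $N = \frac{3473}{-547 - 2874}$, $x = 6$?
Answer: $\frac{20838}{3421} \approx 6.0912$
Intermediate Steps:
$N = - \frac{3473}{3421}$ ($N = \frac{3473}{-547 - 2874} = \frac{3473}{-3421} = 3473 \left(- \frac{1}{3421}\right) = - \frac{3473}{3421} \approx -1.0152$)
$F{\left(B \right)} = 6 - 2 B$
$N F{\left(x \right)} = - \frac{3473 \left(6 - 12\right)}{3421} = \left(- \frac{3473}{3421}\right) \left(-6\right) = \frac{20838}{3421}$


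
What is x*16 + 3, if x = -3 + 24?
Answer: 339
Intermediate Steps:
x = 21
x*16 + 3 = 21*16 + 3 = 336 + 3 = 339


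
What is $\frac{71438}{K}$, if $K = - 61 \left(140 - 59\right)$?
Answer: $- \frac{71438}{4941} \approx -14.458$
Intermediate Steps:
$K = -4941$ ($K = \left(-61\right) 81 = -4941$)
$\frac{71438}{K} = \frac{71438}{-4941} = 71438 \left(- \frac{1}{4941}\right) = - \frac{71438}{4941}$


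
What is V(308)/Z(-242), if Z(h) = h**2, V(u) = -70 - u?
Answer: -189/29282 ≈ -0.0064545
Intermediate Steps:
V(308)/Z(-242) = (-70 - 1*308)/((-242)**2) = (-70 - 308)/58564 = -378*1/58564 = -189/29282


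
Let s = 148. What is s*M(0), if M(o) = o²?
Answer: 0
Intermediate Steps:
s*M(0) = 148*0² = 148*0 = 0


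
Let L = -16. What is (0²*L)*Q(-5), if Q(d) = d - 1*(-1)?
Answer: 0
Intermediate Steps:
Q(d) = 1 + d (Q(d) = d + 1 = 1 + d)
(0²*L)*Q(-5) = (0²*(-16))*(1 - 5) = (0*(-16))*(-4) = 0*(-4) = 0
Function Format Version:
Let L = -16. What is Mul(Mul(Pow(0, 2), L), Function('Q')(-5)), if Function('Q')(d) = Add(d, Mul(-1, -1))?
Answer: 0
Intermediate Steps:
Function('Q')(d) = Add(1, d) (Function('Q')(d) = Add(d, 1) = Add(1, d))
Mul(Mul(Pow(0, 2), L), Function('Q')(-5)) = Mul(Mul(Pow(0, 2), -16), Add(1, -5)) = Mul(Mul(0, -16), -4) = Mul(0, -4) = 0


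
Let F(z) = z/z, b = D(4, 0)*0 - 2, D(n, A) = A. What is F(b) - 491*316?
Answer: -155155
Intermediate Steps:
b = -2 (b = 0*0 - 2 = 0 - 2 = -2)
F(z) = 1
F(b) - 491*316 = 1 - 491*316 = 1 - 155156 = -155155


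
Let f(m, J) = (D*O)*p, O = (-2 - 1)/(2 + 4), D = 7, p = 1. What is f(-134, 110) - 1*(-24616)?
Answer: 49225/2 ≈ 24613.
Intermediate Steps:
O = -1/2 (O = -3/6 = -3*1/6 = -1/2 ≈ -0.50000)
f(m, J) = -7/2 (f(m, J) = (7*(-1/2))*1 = -7/2*1 = -7/2)
f(-134, 110) - 1*(-24616) = -7/2 - 1*(-24616) = -7/2 + 24616 = 49225/2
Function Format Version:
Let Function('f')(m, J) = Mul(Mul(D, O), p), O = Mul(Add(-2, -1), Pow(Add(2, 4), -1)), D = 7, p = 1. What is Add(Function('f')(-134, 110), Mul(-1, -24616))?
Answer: Rational(49225, 2) ≈ 24613.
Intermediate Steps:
O = Rational(-1, 2) (O = Mul(-3, Pow(6, -1)) = Mul(-3, Rational(1, 6)) = Rational(-1, 2) ≈ -0.50000)
Function('f')(m, J) = Rational(-7, 2) (Function('f')(m, J) = Mul(Mul(7, Rational(-1, 2)), 1) = Mul(Rational(-7, 2), 1) = Rational(-7, 2))
Add(Function('f')(-134, 110), Mul(-1, -24616)) = Add(Rational(-7, 2), Mul(-1, -24616)) = Add(Rational(-7, 2), 24616) = Rational(49225, 2)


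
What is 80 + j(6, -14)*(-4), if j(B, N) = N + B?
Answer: 112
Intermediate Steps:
j(B, N) = B + N
80 + j(6, -14)*(-4) = 80 + (6 - 14)*(-4) = 80 - 8*(-4) = 80 + 32 = 112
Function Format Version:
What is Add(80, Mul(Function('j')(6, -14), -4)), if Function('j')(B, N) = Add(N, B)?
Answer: 112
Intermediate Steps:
Function('j')(B, N) = Add(B, N)
Add(80, Mul(Function('j')(6, -14), -4)) = Add(80, Mul(Add(6, -14), -4)) = Add(80, Mul(-8, -4)) = Add(80, 32) = 112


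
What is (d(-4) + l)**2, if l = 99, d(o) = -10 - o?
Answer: 8649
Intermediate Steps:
(d(-4) + l)**2 = ((-10 - 1*(-4)) + 99)**2 = ((-10 + 4) + 99)**2 = (-6 + 99)**2 = 93**2 = 8649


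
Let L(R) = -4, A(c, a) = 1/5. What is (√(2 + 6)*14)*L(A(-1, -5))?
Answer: -112*√2 ≈ -158.39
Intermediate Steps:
A(c, a) = ⅕
(√(2 + 6)*14)*L(A(-1, -5)) = (√(2 + 6)*14)*(-4) = (√8*14)*(-4) = ((2*√2)*14)*(-4) = (28*√2)*(-4) = -112*√2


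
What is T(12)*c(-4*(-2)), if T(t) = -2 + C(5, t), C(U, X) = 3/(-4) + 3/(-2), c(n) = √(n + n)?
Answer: -17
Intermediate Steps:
c(n) = √2*√n (c(n) = √(2*n) = √2*√n)
C(U, X) = -9/4 (C(U, X) = 3*(-¼) + 3*(-½) = -¾ - 3/2 = -9/4)
T(t) = -17/4 (T(t) = -2 - 9/4 = -17/4)
T(12)*c(-4*(-2)) = -17*√2*√(-4*(-2))/4 = -17*√2*√8/4 = -17*√2*2*√2/4 = -17/4*4 = -17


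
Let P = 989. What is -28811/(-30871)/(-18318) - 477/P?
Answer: -6273711595/13006384494 ≈ -0.48236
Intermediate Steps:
-28811/(-30871)/(-18318) - 477/P = -28811/(-30871)/(-18318) - 477/989 = -28811*(-1/30871)*(-1/18318) - 477*1/989 = (28811/30871)*(-1/18318) - 477/989 = -28811/565494978 - 477/989 = -6273711595/13006384494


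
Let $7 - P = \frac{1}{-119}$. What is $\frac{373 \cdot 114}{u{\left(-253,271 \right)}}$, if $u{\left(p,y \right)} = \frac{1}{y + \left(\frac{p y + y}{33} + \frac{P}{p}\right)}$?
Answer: $- \frac{2302434694410}{30107} \approx -7.6475 \cdot 10^{7}$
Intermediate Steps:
$P = \frac{834}{119}$ ($P = 7 - \frac{1}{-119} = 7 - - \frac{1}{119} = 7 + \frac{1}{119} = \frac{834}{119} \approx 7.0084$)
$u{\left(p,y \right)} = \frac{1}{\frac{34 y}{33} + \frac{834}{119 p} + \frac{p y}{33}}$ ($u{\left(p,y \right)} = \frac{1}{y + \left(\frac{p y + y}{33} + \frac{834}{119 p}\right)} = \frac{1}{y + \left(\left(y + p y\right) \frac{1}{33} + \frac{834}{119 p}\right)} = \frac{1}{y + \left(\left(\frac{y}{33} + \frac{p y}{33}\right) + \frac{834}{119 p}\right)} = \frac{1}{y + \left(\frac{y}{33} + \frac{834}{119 p} + \frac{p y}{33}\right)} = \frac{1}{\frac{34 y}{33} + \frac{834}{119 p} + \frac{p y}{33}}$)
$\frac{373 \cdot 114}{u{\left(-253,271 \right)}} = \frac{373 \cdot 114}{3927 \left(-253\right) \frac{1}{27522 + 119 \cdot 271 \left(-253\right)^{2} + 4046 \left(-253\right) 271}} = \frac{42522}{3927 \left(-253\right) \frac{1}{27522 + 119 \cdot 271 \cdot 64009 - 277405898}} = \frac{42522}{3927 \left(-253\right) \frac{1}{27522 + 2064226241 - 277405898}} = \frac{42522}{3927 \left(-253\right) \frac{1}{1786847865}} = \frac{42522}{- \frac{30107}{54146905}} = 42522 \left(- \frac{54146905}{30107}\right) = - \frac{2302434694410}{30107}$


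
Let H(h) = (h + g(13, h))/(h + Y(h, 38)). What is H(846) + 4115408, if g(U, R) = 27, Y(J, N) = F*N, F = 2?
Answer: 3794407049/922 ≈ 4.1154e+6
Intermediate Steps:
Y(J, N) = 2*N
H(h) = (27 + h)/(76 + h) (H(h) = (h + 27)/(h + 2*38) = (27 + h)/(h + 76) = (27 + h)/(76 + h))
H(846) + 4115408 = (27 + 846)/(76 + 846) + 4115408 = 873/922 + 4115408 = 3794407049/922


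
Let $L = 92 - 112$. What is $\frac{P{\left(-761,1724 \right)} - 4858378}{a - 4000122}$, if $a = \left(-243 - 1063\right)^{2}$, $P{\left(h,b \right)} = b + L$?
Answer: $\frac{2428337}{1147243} \approx 2.1167$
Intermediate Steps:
$L = -20$
$P{\left(h,b \right)} = -20 + b$ ($P{\left(h,b \right)} = b - 20 = -20 + b$)
$a = 1705636$ ($a = \left(-1306\right)^{2} = 1705636$)
$\frac{P{\left(-761,1724 \right)} - 4858378}{a - 4000122} = \frac{\left(-20 + 1724\right) - 4858378}{1705636 - 4000122} = \frac{1704 - 4858378}{-2294486} = \left(-4856674\right) \left(- \frac{1}{2294486}\right) = \frac{2428337}{1147243}$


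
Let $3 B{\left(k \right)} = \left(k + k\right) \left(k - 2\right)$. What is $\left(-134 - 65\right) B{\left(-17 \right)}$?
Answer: $- \frac{128554}{3} \approx -42851.0$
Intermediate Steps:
$B{\left(k \right)} = \frac{2 k \left(-2 + k\right)}{3}$ ($B{\left(k \right)} = \frac{\left(k + k\right) \left(k - 2\right)}{3} = \frac{2 k \left(-2 + k\right)}{3}$)
$\left(-134 - 65\right) B{\left(-17 \right)} = \left(-134 - 65\right) \frac{2}{3} \left(-17\right) \left(-2 - 17\right) = - 199 \cdot \frac{2}{3} \left(-17\right) \left(-19\right) = \left(-199\right) \frac{646}{3} = - \frac{128554}{3}$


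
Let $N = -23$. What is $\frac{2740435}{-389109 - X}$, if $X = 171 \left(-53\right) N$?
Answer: $- \frac{2740435}{597558} \approx -4.5861$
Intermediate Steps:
$X = 208449$ ($X = 171 \left(-53\right) \left(-23\right) = \left(-9063\right) \left(-23\right) = 208449$)
$\frac{2740435}{-389109 - X} = \frac{2740435}{-389109 - 208449} = \frac{2740435}{-597558} = 2740435 \left(- \frac{1}{597558}\right) = - \frac{2740435}{597558}$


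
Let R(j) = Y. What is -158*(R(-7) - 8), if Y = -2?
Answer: 1580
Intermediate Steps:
R(j) = -2
-158*(R(-7) - 8) = -158*(-2 - 8) = -158*(-10) = 1580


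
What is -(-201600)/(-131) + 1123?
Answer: -54487/131 ≈ -415.93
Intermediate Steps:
-(-201600)/(-131) + 1123 = -(-201600)*(-1)/131 + 1123 = -300*672/131 + 1123 = -201600/131 + 1123 = -54487/131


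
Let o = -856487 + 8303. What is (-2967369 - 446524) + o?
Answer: -4262077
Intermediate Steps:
o = -848184
(-2967369 - 446524) + o = (-2967369 - 446524) - 848184 = -3413893 - 848184 = -4262077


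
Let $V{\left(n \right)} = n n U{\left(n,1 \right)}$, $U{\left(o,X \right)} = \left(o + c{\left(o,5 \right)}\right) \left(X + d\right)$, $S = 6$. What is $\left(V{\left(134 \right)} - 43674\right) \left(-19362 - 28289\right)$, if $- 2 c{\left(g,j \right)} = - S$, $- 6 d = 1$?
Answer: $- \frac{286806985108}{3} \approx -9.5602 \cdot 10^{10}$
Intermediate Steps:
$d = - \frac{1}{6}$ ($d = \left(- \frac{1}{6}\right) 1 = - \frac{1}{6} \approx -0.16667$)
$c{\left(g,j \right)} = 3$ ($c{\left(g,j \right)} = - \frac{\left(-1\right) 6}{2} = \left(- \frac{1}{2}\right) \left(-6\right) = 3$)
$U{\left(o,X \right)} = \left(3 + o\right) \left(- \frac{1}{6} + X\right)$ ($U{\left(o,X \right)} = \left(o + 3\right) \left(X - \frac{1}{6}\right) = \left(3 + o\right) \left(- \frac{1}{6} + X\right)$)
$V{\left(n \right)} = n^{2} \left(\frac{5}{2} + \frac{5 n}{6}\right)$ ($V{\left(n \right)} = n n \left(- \frac{1}{2} + 3 \cdot 1 - \frac{n}{6} + 1 n\right) = n^{2} \left(- \frac{1}{2} + 3 - \frac{n}{6} + n\right) = n^{2} \left(\frac{5}{2} + \frac{5 n}{6}\right)$)
$\left(V{\left(134 \right)} - 43674\right) \left(-19362 - 28289\right) = \left(\frac{5 \cdot 134^{2} \left(3 + 134\right)}{6} - 43674\right) \left(-19362 - 28289\right) = \left(\frac{5}{6} \cdot 17956 \cdot 137 - 43674\right) \left(-47651\right) = \left(\frac{6149930}{3} - 43674\right) \left(-47651\right) = \frac{6018908}{3} \left(-47651\right) = - \frac{286806985108}{3}$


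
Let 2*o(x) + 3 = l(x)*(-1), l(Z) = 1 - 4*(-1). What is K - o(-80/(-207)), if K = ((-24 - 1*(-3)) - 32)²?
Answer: 2813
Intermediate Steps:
l(Z) = 5 (l(Z) = 1 + 4 = 5)
o(x) = -4 (o(x) = -3/2 + (5*(-1))/2 = -3/2 + (½)*(-5) = -3/2 - 5/2 = -4)
K = 2809 (K = ((-24 + 3) - 32)² = (-21 - 32)² = (-53)² = 2809)
K - o(-80/(-207)) = 2809 - 1*(-4) = 2809 + 4 = 2813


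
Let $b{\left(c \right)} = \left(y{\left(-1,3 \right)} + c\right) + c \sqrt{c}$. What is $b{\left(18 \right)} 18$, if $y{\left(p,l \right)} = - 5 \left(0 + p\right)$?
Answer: $414 + 972 \sqrt{2} \approx 1788.6$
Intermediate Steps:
$y{\left(p,l \right)} = - 5 p$
$b{\left(c \right)} = 5 + c + c^{\frac{3}{2}}$ ($b{\left(c \right)} = \left(\left(-5\right) \left(-1\right) + c\right) + c \sqrt{c} = \left(5 + c\right) + c^{\frac{3}{2}} = 5 + c + c^{\frac{3}{2}}$)
$b{\left(18 \right)} 18 = \left(5 + 18 + 18^{\frac{3}{2}}\right) 18 = \left(5 + 18 + 54 \sqrt{2}\right) 18 = \left(23 + 54 \sqrt{2}\right) 18 = 414 + 972 \sqrt{2}$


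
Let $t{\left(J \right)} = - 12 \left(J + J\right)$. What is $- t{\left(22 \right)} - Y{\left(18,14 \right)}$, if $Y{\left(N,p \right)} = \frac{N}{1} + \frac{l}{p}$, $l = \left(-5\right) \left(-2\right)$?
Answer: $\frac{3565}{7} \approx 509.29$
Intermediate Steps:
$l = 10$
$Y{\left(N,p \right)} = N + \frac{10}{p}$ ($Y{\left(N,p \right)} = \frac{N}{1} + \frac{10}{p} = N 1 + \frac{10}{p} = N + \frac{10}{p}$)
$t{\left(J \right)} = - 24 J$ ($t{\left(J \right)} = - 12 \cdot 2 J = - 24 J$)
$- t{\left(22 \right)} - Y{\left(18,14 \right)} = - \left(-24\right) 22 - \left(18 + \frac{10}{14}\right) = \left(-1\right) \left(-528\right) - \left(18 + 10 \cdot \frac{1}{14}\right) = 528 - \left(18 + \frac{5}{7}\right) = 528 - \frac{131}{7} = \frac{3565}{7}$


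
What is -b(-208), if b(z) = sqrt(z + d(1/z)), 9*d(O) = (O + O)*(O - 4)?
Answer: -I*sqrt(80988542)/624 ≈ -14.422*I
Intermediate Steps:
d(O) = 2*O*(-4 + O)/9 (d(O) = ((O + O)*(O - 4))/9 = ((2*O)*(-4 + O))/9 = (2*O*(-4 + O))/9 = 2*O*(-4 + O)/9)
b(z) = sqrt(z + 2*(-4 + 1/z)/(9*z))
-b(-208) = -sqrt(-8/(-208) + 2/(-208)**2 + 9*(-208))/3 = -sqrt(-8*(-1/208) + 2*(1/43264) - 1872)/3 = -sqrt(1/26 + 1/21632 - 1872)/3 = -sqrt(-40494271/21632)/3 = -I*sqrt(80988542)/208/3 = -I*sqrt(80988542)/624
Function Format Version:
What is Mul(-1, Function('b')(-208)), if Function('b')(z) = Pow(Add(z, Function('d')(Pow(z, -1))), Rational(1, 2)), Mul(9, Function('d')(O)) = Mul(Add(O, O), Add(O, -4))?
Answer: Mul(Rational(-1, 624), I, Pow(80988542, Rational(1, 2))) ≈ Mul(-14.422, I)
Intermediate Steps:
Function('d')(O) = Mul(Rational(2, 9), O, Add(-4, O)) (Function('d')(O) = Mul(Rational(1, 9), Mul(Add(O, O), Add(O, -4))) = Mul(Rational(1, 9), Mul(Mul(2, O), Add(-4, O))) = Mul(Rational(1, 9), Mul(2, O, Add(-4, O))) = Mul(Rational(2, 9), O, Add(-4, O)))
Function('b')(z) = Pow(Add(z, Mul(Rational(2, 9), Pow(z, -1), Add(-4, Pow(z, -1)))), Rational(1, 2))
Mul(-1, Function('b')(-208)) = Mul(-1, Mul(Rational(1, 3), Pow(Add(Mul(-8, Pow(-208, -1)), Mul(2, Pow(-208, -2)), Mul(9, -208)), Rational(1, 2)))) = Mul(-1, Mul(Rational(1, 3), Pow(Add(Mul(-8, Rational(-1, 208)), Mul(2, Rational(1, 43264)), -1872), Rational(1, 2)))) = Mul(-1, Mul(Rational(1, 3), Pow(Add(Rational(1, 26), Rational(1, 21632), -1872), Rational(1, 2)))) = Mul(-1, Mul(Rational(1, 3), Pow(Rational(-40494271, 21632), Rational(1, 2)))) = Mul(-1, Mul(Rational(1, 3), Mul(Rational(1, 208), I, Pow(80988542, Rational(1, 2))))) = Mul(-1, Mul(Rational(1, 624), I, Pow(80988542, Rational(1, 2)))) = Mul(Rational(-1, 624), I, Pow(80988542, Rational(1, 2)))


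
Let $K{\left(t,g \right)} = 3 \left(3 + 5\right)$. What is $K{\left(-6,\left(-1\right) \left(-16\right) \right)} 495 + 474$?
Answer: $12354$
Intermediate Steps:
$K{\left(t,g \right)} = 24$ ($K{\left(t,g \right)} = 3 \cdot 8 = 24$)
$K{\left(-6,\left(-1\right) \left(-16\right) \right)} 495 + 474 = 24 \cdot 495 + 474 = 11880 + 474 = 12354$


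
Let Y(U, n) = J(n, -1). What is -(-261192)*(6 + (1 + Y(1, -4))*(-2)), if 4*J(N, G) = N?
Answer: 1567152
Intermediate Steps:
J(N, G) = N/4
Y(U, n) = n/4
-(-261192)*(6 + (1 + Y(1, -4))*(-2)) = -(-261192)*(6 + (1 + (1/4)*(-4))*(-2)) = -(-261192)*(6 + (1 - 1)*(-2)) = -(-261192)*(6 + 0*(-2)) = -(-261192)*(6 + 0) = -(-261192)*6 = -87064*(-18) = 1567152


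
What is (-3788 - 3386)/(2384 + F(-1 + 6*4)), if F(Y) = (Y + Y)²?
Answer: -3587/2250 ≈ -1.5942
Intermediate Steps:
F(Y) = 4*Y² (F(Y) = (2*Y)² = 4*Y²)
(-3788 - 3386)/(2384 + F(-1 + 6*4)) = (-3788 - 3386)/(2384 + 4*(-1 + 6*4)²) = -7174/(2384 + 4*(-1 + 24)²) = -7174/(2384 + 4*23²) = -7174/(2384 + 4*529) = -7174/(2384 + 2116) = -7174/4500 = -7174*1/4500 = -3587/2250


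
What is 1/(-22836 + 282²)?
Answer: 1/56688 ≈ 1.7640e-5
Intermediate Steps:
1/(-22836 + 282²) = 1/(-22836 + 79524) = 1/56688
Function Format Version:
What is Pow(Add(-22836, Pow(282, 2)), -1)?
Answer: Rational(1, 56688) ≈ 1.7640e-5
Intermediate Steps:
Pow(Add(-22836, Pow(282, 2)), -1) = Pow(Add(-22836, 79524), -1) = Pow(56688, -1) = Rational(1, 56688)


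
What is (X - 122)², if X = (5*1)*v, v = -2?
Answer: 17424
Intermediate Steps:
X = -10 (X = (5*1)*(-2) = 5*(-2) = -10)
(X - 122)² = (-10 - 122)² = (-132)² = 17424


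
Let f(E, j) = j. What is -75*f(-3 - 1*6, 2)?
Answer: -150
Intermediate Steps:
-75*f(-3 - 1*6, 2) = -75*2 = -150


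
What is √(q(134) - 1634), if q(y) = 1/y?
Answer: I*√29339970/134 ≈ 40.423*I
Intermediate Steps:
√(q(134) - 1634) = √(1/134 - 1634) = √(-218955/134) = I*√29339970/134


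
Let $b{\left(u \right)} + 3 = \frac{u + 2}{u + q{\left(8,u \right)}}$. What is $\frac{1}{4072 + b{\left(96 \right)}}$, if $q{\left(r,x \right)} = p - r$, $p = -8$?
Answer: $\frac{40}{162809} \approx 0.00024569$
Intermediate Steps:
$q{\left(r,x \right)} = -8 - r$
$b{\left(u \right)} = -3 + \frac{2 + u}{-16 + u}$ ($b{\left(u \right)} = -3 + \frac{u + 2}{u - 16} = -3 + \frac{2 + u}{u - 16} = -3 + \frac{2 + u}{-16 + u}$)
$\frac{1}{4072 + b{\left(96 \right)}} = \frac{1}{4072 + \frac{2 \left(25 - 96\right)}{-16 + 96}} = \frac{1}{4072 + \frac{2 \left(25 - 96\right)}{80}} = \frac{1}{4072 + 2 \cdot \frac{1}{80} \left(-71\right)} = \frac{1}{4072 - \frac{71}{40}} = \frac{1}{\frac{162809}{40}} = \frac{40}{162809}$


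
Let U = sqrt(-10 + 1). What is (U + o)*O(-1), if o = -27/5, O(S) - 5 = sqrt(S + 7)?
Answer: -3*(5 + sqrt(6))*(9 - 5*I)/5 ≈ -40.227 + 22.348*I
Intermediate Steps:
O(S) = 5 + sqrt(7 + S) (O(S) = 5 + sqrt(S + 7) = 5 + sqrt(7 + S))
o = -27/5 (o = -27*1/5 = -27/5 ≈ -5.4000)
U = 3*I (U = sqrt(-9) = 3*I ≈ 3.0*I)
(U + o)*O(-1) = (3*I - 27/5)*(5 + sqrt(7 - 1)) = (-27/5 + 3*I)*(5 + sqrt(6)) = (5 + sqrt(6))*(-27/5 + 3*I)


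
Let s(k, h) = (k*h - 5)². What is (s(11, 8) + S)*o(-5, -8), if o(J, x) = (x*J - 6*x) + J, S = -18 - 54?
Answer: 565811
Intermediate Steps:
S = -72
o(J, x) = J - 6*x + J*x (o(J, x) = (J*x - 6*x) + J = (-6*x + J*x) + J = J - 6*x + J*x)
s(k, h) = (-5 + h*k)² (s(k, h) = (h*k - 5)² = (-5 + h*k)²)
(s(11, 8) + S)*o(-5, -8) = ((-5 + 8*11)² - 72)*(-5 - 6*(-8) - 5*(-8)) = ((-5 + 88)² - 72)*(-5 + 48 + 40) = (83² - 72)*83 = (6889 - 72)*83 = 6817*83 = 565811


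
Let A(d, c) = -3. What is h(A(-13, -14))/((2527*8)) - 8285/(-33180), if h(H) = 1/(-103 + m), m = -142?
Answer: 293106493/1173842040 ≈ 0.24970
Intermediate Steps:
h(H) = -1/245 (h(H) = 1/(-103 - 142) = 1/(-245) = -1/245)
h(A(-13, -14))/((2527*8)) - 8285/(-33180) = -1/(245*(2527*8)) - 8285/(-33180) = -1/245/20216 - 8285*(-1/33180) = -1/245*1/20216 + 1657/6636 = -1/4952920 + 1657/6636 = 293106493/1173842040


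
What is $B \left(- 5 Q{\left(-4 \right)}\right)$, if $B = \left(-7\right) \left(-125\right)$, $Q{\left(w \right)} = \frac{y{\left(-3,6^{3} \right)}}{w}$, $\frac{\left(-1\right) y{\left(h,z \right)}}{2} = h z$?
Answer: $1417500$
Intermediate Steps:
$y{\left(h,z \right)} = - 2 h z$
$Q{\left(w \right)} = \frac{1296}{w}$ ($Q{\left(w \right)} = \frac{\left(-2\right) \left(-3\right) 6^{3}}{w} = \frac{\left(-2\right) \left(-3\right) 216}{w} = \frac{1296}{w}$)
$B = 875$
$B \left(- 5 Q{\left(-4 \right)}\right) = 875 \left(- 5 \frac{1296}{-4}\right) = 875 \left(- 5 \cdot 1296 \left(- \frac{1}{4}\right)\right) = 875 \left(\left(-5\right) \left(-324\right)\right) = 875 \cdot 1620 = 1417500$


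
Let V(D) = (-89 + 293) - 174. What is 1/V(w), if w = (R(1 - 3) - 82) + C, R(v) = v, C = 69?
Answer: 1/30 ≈ 0.033333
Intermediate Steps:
w = -15 (w = ((1 - 3) - 82) + 69 = (-2 - 82) + 69 = -84 + 69 = -15)
V(D) = 30 (V(D) = 204 - 174 = 30)
1/V(w) = 1/30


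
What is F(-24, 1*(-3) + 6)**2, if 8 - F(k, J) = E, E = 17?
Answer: 81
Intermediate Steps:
F(k, J) = -9 (F(k, J) = 8 - 1*17 = 8 - 17 = -9)
F(-24, 1*(-3) + 6)**2 = (-9)**2 = 81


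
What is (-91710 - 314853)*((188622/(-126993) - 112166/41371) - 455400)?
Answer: 324249583798554079800/1751275801 ≈ 1.8515e+11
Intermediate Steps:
(-91710 - 314853)*((188622/(-126993) - 112166/41371) - 455400) = -406563*((188622*(-1/126993) - 112166*1/41371) - 455400) = -406563*((-62874/42331 - 112166/41371) - 455400) = -406563*(-7349259200/1751275801 - 455400) = -406563*(-797538349034600/1751275801) = 324249583798554079800/1751275801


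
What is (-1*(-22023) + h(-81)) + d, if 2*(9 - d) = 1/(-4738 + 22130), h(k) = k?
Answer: 763543583/34784 ≈ 21951.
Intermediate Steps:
d = 313055/34784 (d = 9 - 1/(2*(-4738 + 22130)) = 9 - ½/17392 = 9 - ½*1/17392 = 9 - 1/34784 = 313055/34784 ≈ 9.0000)
(-1*(-22023) + h(-81)) + d = (-1*(-22023) - 81) + 313055/34784 = (22023 - 81) + 313055/34784 = 21942 + 313055/34784 = 763543583/34784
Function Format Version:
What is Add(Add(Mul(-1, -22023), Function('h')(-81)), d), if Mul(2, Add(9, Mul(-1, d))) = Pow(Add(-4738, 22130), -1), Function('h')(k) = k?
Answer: Rational(763543583, 34784) ≈ 21951.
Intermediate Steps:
d = Rational(313055, 34784) (d = Add(9, Mul(Rational(-1, 2), Pow(Add(-4738, 22130), -1))) = Add(9, Mul(Rational(-1, 2), Pow(17392, -1))) = Add(9, Mul(Rational(-1, 2), Rational(1, 17392))) = Add(9, Rational(-1, 34784)) = Rational(313055, 34784) ≈ 9.0000)
Add(Add(Mul(-1, -22023), Function('h')(-81)), d) = Add(Add(Mul(-1, -22023), -81), Rational(313055, 34784)) = Add(Add(22023, -81), Rational(313055, 34784)) = Add(21942, Rational(313055, 34784)) = Rational(763543583, 34784)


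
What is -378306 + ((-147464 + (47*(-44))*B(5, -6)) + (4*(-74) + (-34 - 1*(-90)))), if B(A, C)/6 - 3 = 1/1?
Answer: -575642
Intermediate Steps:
B(A, C) = 24 (B(A, C) = 18 + 6/1 = 18 + 6*1 = 18 + 6 = 24)
-378306 + ((-147464 + (47*(-44))*B(5, -6)) + (4*(-74) + (-34 - 1*(-90)))) = -378306 + ((-147464 + (47*(-44))*24) + (4*(-74) + (-34 - 1*(-90)))) = -378306 + ((-147464 - 2068*24) + (-296 + (-34 + 90))) = -378306 + ((-147464 - 49632) + (-296 + 56)) = -378306 + (-197096 - 240) = -378306 - 197336 = -575642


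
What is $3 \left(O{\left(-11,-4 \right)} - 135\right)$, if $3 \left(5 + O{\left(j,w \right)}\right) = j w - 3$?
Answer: $-379$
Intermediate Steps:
$O{\left(j,w \right)} = -6 + \frac{j w}{3}$ ($O{\left(j,w \right)} = -5 + \frac{j w - 3}{3} = -5 + \frac{-3 + j w}{3} = -5 + \left(-1 + \frac{j w}{3}\right) = -6 + \frac{j w}{3}$)
$3 \left(O{\left(-11,-4 \right)} - 135\right) = 3 \left(\left(-6 + \frac{1}{3} \left(-11\right) \left(-4\right)\right) - 135\right) = 3 \left(\left(-6 + \frac{44}{3}\right) - 135\right) = 3 \left(\frac{26}{3} - 135\right) = 3 \left(- \frac{379}{3}\right) = -379$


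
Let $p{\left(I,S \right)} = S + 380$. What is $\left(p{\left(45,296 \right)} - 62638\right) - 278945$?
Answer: $-340907$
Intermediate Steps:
$p{\left(I,S \right)} = 380 + S$
$\left(p{\left(45,296 \right)} - 62638\right) - 278945 = \left(\left(380 + 296\right) - 62638\right) - 278945 = \left(676 - 62638\right) - 278945 = -61962 - 278945 = -340907$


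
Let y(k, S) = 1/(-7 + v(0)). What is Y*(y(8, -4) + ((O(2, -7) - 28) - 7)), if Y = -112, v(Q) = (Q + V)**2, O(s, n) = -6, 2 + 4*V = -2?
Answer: 13832/3 ≈ 4610.7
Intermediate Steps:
V = -1 (V = -1/2 + (1/4)*(-2) = -1/2 - 1/2 = -1)
v(Q) = (-1 + Q)**2 (v(Q) = (Q - 1)**2 = (-1 + Q)**2)
y(k, S) = -1/6 (y(k, S) = 1/(-7 + (-1 + 0)**2) = 1/(-7 + (-1)**2) = 1/(-7 + 1) = 1/(-6) = -1/6)
Y*(y(8, -4) + ((O(2, -7) - 28) - 7)) = -112*(-1/6 + ((-6 - 28) - 7)) = -112*(-1/6 + (-34 - 7)) = -112*(-1/6 - 41) = -112*(-247/6) = 13832/3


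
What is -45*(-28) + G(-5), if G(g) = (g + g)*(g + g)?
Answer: 1360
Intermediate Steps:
G(g) = 4*g² (G(g) = (2*g)*(2*g) = 4*g²)
-45*(-28) + G(-5) = -45*(-28) + 4*(-5)² = 1260 + 4*25 = 1260 + 100 = 1360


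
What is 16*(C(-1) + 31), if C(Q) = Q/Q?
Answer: 512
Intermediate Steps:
C(Q) = 1
16*(C(-1) + 31) = 16*(1 + 31) = 16*32 = 512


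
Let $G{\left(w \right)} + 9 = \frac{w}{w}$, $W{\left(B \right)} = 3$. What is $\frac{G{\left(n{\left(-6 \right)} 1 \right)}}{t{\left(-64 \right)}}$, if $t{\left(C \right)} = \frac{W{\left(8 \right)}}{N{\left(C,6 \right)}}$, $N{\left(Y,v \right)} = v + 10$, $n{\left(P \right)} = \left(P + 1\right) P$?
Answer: $- \frac{128}{3} \approx -42.667$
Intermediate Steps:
$n{\left(P \right)} = P \left(1 + P\right)$ ($n{\left(P \right)} = \left(1 + P\right) P = P \left(1 + P\right)$)
$N{\left(Y,v \right)} = 10 + v$
$G{\left(w \right)} = -8$ ($G{\left(w \right)} = -9 + \frac{w}{w} = -9 + 1 = -8$)
$t{\left(C \right)} = \frac{3}{16}$ ($t{\left(C \right)} = \frac{3}{10 + 6} = \frac{3}{16}$)
$\frac{G{\left(n{\left(-6 \right)} 1 \right)}}{t{\left(-64 \right)}} = - \frac{8}{\frac{3}{16}} = \left(-8\right) \frac{16}{3} = - \frac{128}{3}$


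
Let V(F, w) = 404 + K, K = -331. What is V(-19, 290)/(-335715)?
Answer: -73/335715 ≈ -0.00021745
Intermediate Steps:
V(F, w) = 73 (V(F, w) = 404 - 331 = 73)
V(-19, 290)/(-335715) = 73/(-335715) = 73*(-1/335715) = -73/335715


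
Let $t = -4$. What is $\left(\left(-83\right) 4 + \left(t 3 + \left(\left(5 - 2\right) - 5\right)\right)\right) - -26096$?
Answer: $25750$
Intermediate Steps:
$\left(\left(-83\right) 4 + \left(t 3 + \left(\left(5 - 2\right) - 5\right)\right)\right) - -26096 = \left(\left(-83\right) 4 + \left(\left(-4\right) 3 + \left(\left(5 - 2\right) - 5\right)\right)\right) - -26096 = \left(-332 + \left(-12 + \left(3 - 5\right)\right)\right) + 26096 = \left(-332 - 14\right) + 26096 = -346 + 26096 = 25750$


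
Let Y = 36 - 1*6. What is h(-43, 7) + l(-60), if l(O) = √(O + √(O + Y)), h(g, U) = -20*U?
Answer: -140 + √(-60 + I*√30) ≈ -139.65 + 7.754*I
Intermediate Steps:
Y = 30 (Y = 36 - 6 = 30)
l(O) = √(O + √(30 + O)) (l(O) = √(O + √(O + 30)) = √(O + √(30 + O)))
h(-43, 7) + l(-60) = -20*7 + √(-60 + √(30 - 60)) = -140 + √(-60 + √(-30)) = -140 + √(-60 + I*√30)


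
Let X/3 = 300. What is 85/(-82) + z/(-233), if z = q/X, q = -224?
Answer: -4451533/4298850 ≈ -1.0355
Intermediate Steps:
X = 900 (X = 3*300 = 900)
z = -56/225 (z = -224/900 = -224*1/900 = -56/225 ≈ -0.24889)
85/(-82) + z/(-233) = 85/(-82) - 56/225/(-233) = 85*(-1/82) - 56/225*(-1/233) = -85/82 + 56/52425 = -4451533/4298850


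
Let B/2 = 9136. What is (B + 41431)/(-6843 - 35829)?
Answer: -2843/2032 ≈ -1.3991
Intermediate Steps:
B = 18272 (B = 2*9136 = 18272)
(B + 41431)/(-6843 - 35829) = (18272 + 41431)/(-6843 - 35829) = 59703/(-42672) = 59703*(-1/42672) = -2843/2032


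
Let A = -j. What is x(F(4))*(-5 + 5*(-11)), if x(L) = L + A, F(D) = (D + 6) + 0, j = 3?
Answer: -420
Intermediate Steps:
A = -3 (A = -1*3 = -3)
F(D) = 6 + D (F(D) = (6 + D) + 0 = 6 + D)
x(L) = -3 + L (x(L) = L - 3 = -3 + L)
x(F(4))*(-5 + 5*(-11)) = (-3 + (6 + 4))*(-5 + 5*(-11)) = (-3 + 10)*(-5 - 55) = 7*(-60) = -420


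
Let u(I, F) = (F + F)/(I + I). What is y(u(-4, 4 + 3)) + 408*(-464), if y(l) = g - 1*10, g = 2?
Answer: -189320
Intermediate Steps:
u(I, F) = F/I (u(I, F) = (2*F)/((2*I)) = (2*F)*(1/(2*I)) = F/I)
y(l) = -8 (y(l) = 2 - 1*10 = 2 - 10 = -8)
y(u(-4, 4 + 3)) + 408*(-464) = -8 + 408*(-464) = -8 - 189312 = -189320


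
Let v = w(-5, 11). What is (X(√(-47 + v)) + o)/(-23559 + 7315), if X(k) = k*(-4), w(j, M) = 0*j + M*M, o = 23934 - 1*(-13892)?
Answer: -18913/8122 + √74/4061 ≈ -2.3265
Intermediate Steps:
o = 37826 (o = 23934 + 13892 = 37826)
w(j, M) = M² (w(j, M) = 0 + M² = M²)
v = 121 (v = 11² = 121)
X(k) = -4*k
(X(√(-47 + v)) + o)/(-23559 + 7315) = (-4*√(-47 + 121) + 37826)/(-23559 + 7315) = (-4*√74 + 37826)/(-16244) = (37826 - 4*√74)*(-1/16244) = -18913/8122 + √74/4061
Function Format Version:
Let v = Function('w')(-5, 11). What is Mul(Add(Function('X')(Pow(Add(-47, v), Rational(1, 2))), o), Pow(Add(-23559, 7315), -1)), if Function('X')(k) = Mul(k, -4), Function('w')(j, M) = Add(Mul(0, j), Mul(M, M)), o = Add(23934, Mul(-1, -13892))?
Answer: Add(Rational(-18913, 8122), Mul(Rational(1, 4061), Pow(74, Rational(1, 2)))) ≈ -2.3265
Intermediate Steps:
o = 37826 (o = Add(23934, 13892) = 37826)
Function('w')(j, M) = Pow(M, 2) (Function('w')(j, M) = Add(0, Pow(M, 2)) = Pow(M, 2))
v = 121 (v = Pow(11, 2) = 121)
Function('X')(k) = Mul(-4, k)
Mul(Add(Function('X')(Pow(Add(-47, v), Rational(1, 2))), o), Pow(Add(-23559, 7315), -1)) = Mul(Add(Mul(-4, Pow(Add(-47, 121), Rational(1, 2))), 37826), Pow(Add(-23559, 7315), -1)) = Mul(Add(Mul(-4, Pow(74, Rational(1, 2))), 37826), Pow(-16244, -1)) = Mul(Add(37826, Mul(-4, Pow(74, Rational(1, 2)))), Rational(-1, 16244)) = Add(Rational(-18913, 8122), Mul(Rational(1, 4061), Pow(74, Rational(1, 2))))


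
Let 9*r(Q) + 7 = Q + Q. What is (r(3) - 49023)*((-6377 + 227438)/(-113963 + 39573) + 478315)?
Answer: -7849450299180556/334755 ≈ -2.3448e+10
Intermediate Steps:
r(Q) = -7/9 + 2*Q/9 (r(Q) = -7/9 + (Q + Q)/9 = -7/9 + (2*Q)/9 = -7/9 + 2*Q/9)
(r(3) - 49023)*((-6377 + 227438)/(-113963 + 39573) + 478315) = ((-7/9 + (2/9)*3) - 49023)*((-6377 + 227438)/(-113963 + 39573) + 478315) = ((-7/9 + ⅔) - 49023)*(221061/(-74390) + 478315) = (-⅑ - 49023)*(221061*(-1/74390) + 478315) = -441208*(-221061/74390 + 478315)/9 = -441208/9*35581631789/74390 = -7849450299180556/334755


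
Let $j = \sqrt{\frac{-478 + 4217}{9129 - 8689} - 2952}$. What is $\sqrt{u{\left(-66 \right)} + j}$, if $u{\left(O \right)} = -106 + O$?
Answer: $\frac{\sqrt{-2081200 + 55 i \sqrt{142465510}}}{110} \approx 2.0438 + 13.273 i$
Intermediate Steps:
$j = \frac{i \sqrt{142465510}}{220}$ ($j = \sqrt{\frac{3739}{440} - 2952} = \sqrt{- \frac{1295141}{440}} = \frac{i \sqrt{142465510}}{220} \approx 54.254 i$)
$\sqrt{u{\left(-66 \right)} + j} = \sqrt{\left(-106 - 66\right) + \frac{i \sqrt{142465510}}{220}} = \sqrt{-172 + \frac{i \sqrt{142465510}}{220}}$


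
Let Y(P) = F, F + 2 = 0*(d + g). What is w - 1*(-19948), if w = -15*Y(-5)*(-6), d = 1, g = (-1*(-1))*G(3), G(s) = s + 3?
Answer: 19768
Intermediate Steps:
G(s) = 3 + s
g = 6 (g = (-1*(-1))*(3 + 3) = 1*6 = 6)
F = -2 (F = -2 + 0*(1 + 6) = -2 + 0*7 = -2 + 0 = -2)
Y(P) = -2
w = -180 (w = -15*(-2)*(-6) = 30*(-6) = -180)
w - 1*(-19948) = -180 - 1*(-19948) = -180 + 19948 = 19768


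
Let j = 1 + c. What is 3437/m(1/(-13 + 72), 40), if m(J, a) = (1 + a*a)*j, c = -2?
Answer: -3437/1601 ≈ -2.1468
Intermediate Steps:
j = -1 (j = 1 - 2 = -1)
m(J, a) = -1 - a² (m(J, a) = (1 + a*a)*(-1) = (1 + a²)*(-1) = -1 - a²)
3437/m(1/(-13 + 72), 40) = 3437/(-1 - 1*40²) = 3437/(-1 - 1*1600) = 3437/(-1 - 1600) = 3437/(-1601) = 3437*(-1/1601) = -3437/1601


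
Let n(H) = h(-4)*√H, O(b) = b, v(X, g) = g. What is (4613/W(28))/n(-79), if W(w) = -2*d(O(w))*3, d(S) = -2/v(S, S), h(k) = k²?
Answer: -32291*I*√79/3792 ≈ -75.688*I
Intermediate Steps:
d(S) = -2/S
W(w) = 12/w (W(w) = -(-4)/w*3 = (4/w)*3 = 12/w)
n(H) = 16*√H (n(H) = (-4)²*√H = 16*√H)
(4613/W(28))/n(-79) = (4613/((12/28)))/((16*√(-79))) = (4613/((12*(1/28))))/((16*(I*√79))) = (4613/(3/7))/((16*I*√79)) = (4613*(7/3))*(-I*√79/1264) = 32291*(-I*√79/1264)/3 = -32291*I*√79/3792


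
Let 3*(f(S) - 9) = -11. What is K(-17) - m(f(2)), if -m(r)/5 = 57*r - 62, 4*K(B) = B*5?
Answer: 4755/4 ≈ 1188.8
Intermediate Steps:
f(S) = 16/3 (f(S) = 9 + (⅓)*(-11) = 9 - 11/3 = 16/3)
K(B) = 5*B/4 (K(B) = (B*5)/4 = (5*B)/4 = 5*B/4)
m(r) = 310 - 285*r (m(r) = -5*(57*r - 62) = -5*(-62 + 57*r) = 310 - 285*r)
K(-17) - m(f(2)) = (5/4)*(-17) - (310 - 285*16/3) = -85/4 - (310 - 1520) = -85/4 - 1*(-1210) = -85/4 + 1210 = 4755/4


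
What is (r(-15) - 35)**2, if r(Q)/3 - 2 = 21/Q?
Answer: 27556/25 ≈ 1102.2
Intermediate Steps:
r(Q) = 6 + 63/Q (r(Q) = 6 + 3*(21/Q) = 6 + 63/Q)
(r(-15) - 35)**2 = ((6 + 63/(-15)) - 35)**2 = ((6 + 63*(-1/15)) - 35)**2 = ((6 - 21/5) - 35)**2 = (9/5 - 35)**2 = (-166/5)**2 = 27556/25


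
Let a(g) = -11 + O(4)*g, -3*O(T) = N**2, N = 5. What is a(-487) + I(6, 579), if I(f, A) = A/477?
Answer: 214573/53 ≈ 4048.5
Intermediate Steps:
O(T) = -25/3 (O(T) = -1/3*5**2 = -1/3*25 = -25/3)
I(f, A) = A/477 (I(f, A) = A*(1/477) = A/477)
a(g) = -11 - 25*g/3
a(-487) + I(6, 579) = (-11 - 25/3*(-487)) + (1/477)*579 = (-11 + 12175/3) + 193/159 = 12142/3 + 193/159 = 214573/53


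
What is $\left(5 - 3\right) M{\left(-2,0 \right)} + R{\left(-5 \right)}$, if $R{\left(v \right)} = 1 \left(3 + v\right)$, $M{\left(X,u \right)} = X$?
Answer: $-6$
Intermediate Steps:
$R{\left(v \right)} = 3 + v$
$\left(5 - 3\right) M{\left(-2,0 \right)} + R{\left(-5 \right)} = \left(5 - 3\right) \left(-2\right) + \left(3 - 5\right) = \left(5 - 3\right) \left(-2\right) - 2 = 2 \left(-2\right) - 2 = -4 - 2 = -6$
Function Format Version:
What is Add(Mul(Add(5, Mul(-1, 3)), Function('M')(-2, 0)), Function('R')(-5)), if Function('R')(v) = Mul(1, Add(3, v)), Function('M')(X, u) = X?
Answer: -6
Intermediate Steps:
Function('R')(v) = Add(3, v)
Add(Mul(Add(5, Mul(-1, 3)), Function('M')(-2, 0)), Function('R')(-5)) = Add(Mul(Add(5, Mul(-1, 3)), -2), Add(3, -5)) = Add(Mul(Add(5, -3), -2), -2) = Add(Mul(2, -2), -2) = Add(-4, -2) = -6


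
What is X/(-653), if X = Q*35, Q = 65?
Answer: -2275/653 ≈ -3.4839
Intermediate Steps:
X = 2275 (X = 65*35 = 2275)
X/(-653) = 2275/(-653) = 2275*(-1/653) = -2275/653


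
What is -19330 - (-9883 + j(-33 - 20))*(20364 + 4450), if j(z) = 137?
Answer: 241817914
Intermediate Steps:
-19330 - (-9883 + j(-33 - 20))*(20364 + 4450) = -19330 - (-9883 + 137)*(20364 + 4450) = -19330 - (-9746)*24814 = -19330 - 1*(-241837244) = -19330 + 241837244 = 241817914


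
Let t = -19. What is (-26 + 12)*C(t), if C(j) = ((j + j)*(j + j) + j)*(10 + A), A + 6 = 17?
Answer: -418950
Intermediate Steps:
A = 11 (A = -6 + 17 = 11)
C(j) = 21*j + 84*j² (C(j) = ((j + j)*(j + j) + j)*(10 + 11) = ((2*j)*(2*j) + j)*21 = (4*j² + j)*21 = (j + 4*j²)*21 = 21*j + 84*j²)
(-26 + 12)*C(t) = (-26 + 12)*(21*(-19)*(1 + 4*(-19))) = -294*(-19)*(1 - 76) = -294*(-19)*(-75) = -14*29925 = -418950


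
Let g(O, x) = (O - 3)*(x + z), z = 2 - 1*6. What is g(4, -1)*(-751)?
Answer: 3755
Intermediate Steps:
z = -4 (z = 2 - 6 = -4)
g(O, x) = (-4 + x)*(-3 + O) (g(O, x) = (O - 3)*(x - 4) = (-3 + O)*(-4 + x) = (-4 + x)*(-3 + O))
g(4, -1)*(-751) = (12 - 4*4 - 3*(-1) + 4*(-1))*(-751) = (12 - 16 + 3 - 4)*(-751) = -5*(-751) = 3755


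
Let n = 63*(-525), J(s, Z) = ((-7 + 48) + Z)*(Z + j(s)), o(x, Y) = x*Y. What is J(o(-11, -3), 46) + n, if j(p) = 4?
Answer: -28725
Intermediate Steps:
o(x, Y) = Y*x
J(s, Z) = (4 + Z)*(41 + Z) (J(s, Z) = ((-7 + 48) + Z)*(Z + 4) = (41 + Z)*(4 + Z) = (4 + Z)*(41 + Z))
n = -33075
J(o(-11, -3), 46) + n = (164 + 46² + 45*46) - 33075 = (164 + 2116 + 2070) - 33075 = 4350 - 33075 = -28725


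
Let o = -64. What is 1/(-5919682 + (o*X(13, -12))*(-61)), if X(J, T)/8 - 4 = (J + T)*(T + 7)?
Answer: -1/5950914 ≈ -1.6804e-7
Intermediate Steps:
X(J, T) = 32 + 8*(7 + T)*(J + T) (X(J, T) = 32 + 8*((J + T)*(T + 7)) = 32 + 8*((J + T)*(7 + T)) = 32 + 8*((7 + T)*(J + T)) = 32 + 8*(7 + T)*(J + T))
1/(-5919682 + (o*X(13, -12))*(-61)) = 1/(-5919682 - 64*(32 + 8*(-12)² + 56*13 + 56*(-12) + 8*13*(-12))*(-61)) = 1/(-5919682 - 64*(32 + 8*144 + 728 - 672 - 1248)*(-61)) = 1/(-5919682 - 64*(32 + 1152 + 728 - 672 - 1248)*(-61)) = 1/(-5919682 - 64*(-8)*(-61)) = 1/(-5919682 + 512*(-61)) = 1/(-5919682 - 31232) = 1/(-5950914) = -1/5950914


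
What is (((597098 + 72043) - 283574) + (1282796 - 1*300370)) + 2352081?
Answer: 3720074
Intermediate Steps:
(((597098 + 72043) - 283574) + (1282796 - 1*300370)) + 2352081 = ((669141 - 283574) + (1282796 - 300370)) + 2352081 = (385567 + 982426) + 2352081 = 1367993 + 2352081 = 3720074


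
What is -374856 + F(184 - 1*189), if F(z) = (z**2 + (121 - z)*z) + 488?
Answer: -374973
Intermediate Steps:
F(z) = 488 + z**2 + z*(121 - z) (F(z) = (z**2 + z*(121 - z)) + 488 = 488 + z**2 + z*(121 - z))
-374856 + F(184 - 1*189) = -374856 + (488 + 121*(184 - 1*189)) = -374856 + (488 + 121*(184 - 189)) = -374856 + (488 + 121*(-5)) = -374856 + (488 - 605) = -374856 - 117 = -374973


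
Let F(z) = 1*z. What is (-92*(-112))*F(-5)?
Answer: -51520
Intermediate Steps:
F(z) = z
(-92*(-112))*F(-5) = -92*(-112)*(-5) = 10304*(-5) = -51520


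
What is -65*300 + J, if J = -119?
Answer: -19619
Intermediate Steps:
-65*300 + J = -65*300 - 119 = -19500 - 119 = -19619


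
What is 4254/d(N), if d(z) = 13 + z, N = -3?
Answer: 2127/5 ≈ 425.40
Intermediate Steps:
4254/d(N) = 4254/(13 - 3) = 4254/10 = 4254*(⅒) = 2127/5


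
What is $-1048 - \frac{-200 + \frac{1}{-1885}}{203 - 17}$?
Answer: $- \frac{122354093}{116870} \approx -1046.9$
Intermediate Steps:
$-1048 - \frac{-200 + \frac{1}{-1885}}{203 - 17} = -1048 - \frac{-200 - \frac{1}{1885}}{186} = -1048 - \left(- \frac{377001}{1885}\right) \frac{1}{186} = -1048 - - \frac{125667}{116870} = -1048 + \frac{125667}{116870} = - \frac{122354093}{116870}$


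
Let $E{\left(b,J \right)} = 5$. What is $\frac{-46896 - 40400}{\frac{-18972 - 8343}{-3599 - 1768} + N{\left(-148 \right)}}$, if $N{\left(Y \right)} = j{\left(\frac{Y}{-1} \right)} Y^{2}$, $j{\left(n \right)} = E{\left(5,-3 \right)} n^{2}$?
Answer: $- \frac{156172544}{4291678766225} \approx -3.639 \cdot 10^{-5}$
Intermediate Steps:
$j{\left(n \right)} = 5 n^{2}$
$N{\left(Y \right)} = 5 Y^{4}$ ($N{\left(Y \right)} = 5 \left(\frac{Y}{-1}\right)^{2} Y^{2} = 5 \left(Y \left(-1\right)\right)^{2} Y^{2} = 5 \left(- Y\right)^{2} Y^{2} = 5 Y^{2} Y^{2} = 5 Y^{4}$)
$\frac{-46896 - 40400}{\frac{-18972 - 8343}{-3599 - 1768} + N{\left(-148 \right)}} = \frac{-46896 - 40400}{\frac{-18972 - 8343}{-3599 - 1768} + 5 \left(-148\right)^{4}} = - \frac{87296}{- \frac{27315}{-5367} + 5 \cdot 479785216} = - \frac{87296}{\left(-27315\right) \left(- \frac{1}{5367}\right) + 2398926080} = - \frac{87296}{\frac{9105}{1789} + 2398926080} = - \frac{87296}{\frac{4291678766225}{1789}} = \left(-87296\right) \frac{1789}{4291678766225} = - \frac{156172544}{4291678766225}$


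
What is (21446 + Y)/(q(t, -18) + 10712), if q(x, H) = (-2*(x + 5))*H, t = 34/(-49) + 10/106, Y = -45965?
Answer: -63675843/28230472 ≈ -2.2556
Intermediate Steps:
t = -1557/2597 (t = 34*(-1/49) + 10*(1/106) = -34/49 + 5/53 = -1557/2597 ≈ -0.59954)
q(x, H) = H*(-10 - 2*x) (q(x, H) = (-2*(5 + x))*H = (-10 - 2*x)*H = H*(-10 - 2*x))
(21446 + Y)/(q(t, -18) + 10712) = (21446 - 45965)/(-2*(-18)*(5 - 1557/2597) + 10712) = -24519/(-2*(-18)*11428/2597 + 10712) = -24519/(411408/2597 + 10712) = -24519/28230472/2597 = -24519*2597/28230472 = -63675843/28230472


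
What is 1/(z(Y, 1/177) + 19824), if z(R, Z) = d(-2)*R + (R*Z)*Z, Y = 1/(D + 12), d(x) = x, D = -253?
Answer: 7550289/149676991793 ≈ 5.0444e-5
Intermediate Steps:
Y = -1/241 (Y = 1/(-253 + 12) = 1/(-241) = -1/241 ≈ -0.0041494)
z(R, Z) = -2*R + R*Z² (z(R, Z) = -2*R + (R*Z)*Z = -2*R + R*Z²)
1/(z(Y, 1/177) + 19824) = 1/(-(-2 + (1/177)²)/241 + 19824) = 1/(-(-2 + 1/31329)/241 + 19824) = 1/(-1/241*(-62657/31329) + 19824) = 1/(62657/7550289 + 19824) = 1/(149676991793/7550289) = 7550289/149676991793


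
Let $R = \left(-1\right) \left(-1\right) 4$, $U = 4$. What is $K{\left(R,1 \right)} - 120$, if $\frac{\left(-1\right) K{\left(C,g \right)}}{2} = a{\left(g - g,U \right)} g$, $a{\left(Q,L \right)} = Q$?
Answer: $-120$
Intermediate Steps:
$R = 4$ ($R = 1 \cdot 4 = 4$)
$K{\left(C,g \right)} = 0$ ($K{\left(C,g \right)} = - 2 \left(g - g\right) g = - 2 \cdot 0 g = \left(-2\right) 0 = 0$)
$K{\left(R,1 \right)} - 120 = 0 - 120 = -120$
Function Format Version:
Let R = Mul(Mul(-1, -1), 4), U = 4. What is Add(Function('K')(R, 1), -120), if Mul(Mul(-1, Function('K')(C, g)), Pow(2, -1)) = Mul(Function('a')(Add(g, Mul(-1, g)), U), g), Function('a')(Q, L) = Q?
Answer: -120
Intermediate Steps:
R = 4 (R = Mul(1, 4) = 4)
Function('K')(C, g) = 0 (Function('K')(C, g) = Mul(-2, Mul(Add(g, Mul(-1, g)), g)) = Mul(-2, Mul(0, g)) = Mul(-2, 0) = 0)
Add(Function('K')(R, 1), -120) = Add(0, -120) = -120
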